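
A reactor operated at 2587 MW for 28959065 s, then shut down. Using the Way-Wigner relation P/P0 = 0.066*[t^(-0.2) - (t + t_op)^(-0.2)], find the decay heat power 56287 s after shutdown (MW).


P/P0 = 0.066 * [t^(-0.2) - (t + t_op)^(-0.2)]
P/P0 = 0.066 * [56287^(-0.2) - (56287 + 28959065)^(-0.2)]
P/P0 = 0.066 * [0.1121808 - 0.03217173] = 0.005280599
P = 2587 * 0.005280599 = 13.661 MW

13.661


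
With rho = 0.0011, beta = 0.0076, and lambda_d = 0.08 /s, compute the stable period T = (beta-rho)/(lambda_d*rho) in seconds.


T = (beta - rho) / (lambda_d * rho)
T = (0.0076 - 0.0011) / (0.08 * 0.0011)
T = 73.864 s

73.864


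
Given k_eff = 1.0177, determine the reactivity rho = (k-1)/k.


rho = (k_eff - 1) / k_eff
rho = (1.0177 - 1) / 1.0177
rho = 0.017392

0.017392


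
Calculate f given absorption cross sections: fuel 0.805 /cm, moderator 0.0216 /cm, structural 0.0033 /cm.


f = Sigma_a_fuel / (Sigma_a_fuel + Sigma_a_mod + Sigma_a_other)
f = 0.805 / (0.805 + 0.0216 + 0.0033)
f = 0.97000

0.97000


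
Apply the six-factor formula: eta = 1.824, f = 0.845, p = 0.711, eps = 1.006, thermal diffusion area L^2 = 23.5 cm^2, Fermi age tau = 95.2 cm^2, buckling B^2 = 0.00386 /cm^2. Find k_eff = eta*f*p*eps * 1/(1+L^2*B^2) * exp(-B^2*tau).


k_inf = eta*f*p*eps = 1.824*0.845*0.711*1.006 = 1.102425
P_TNL = 1/(1 + L^2*B^2) = 1/(1 + 23.5*0.00386) = 0.9168340
P_FNL = exp(-B^2*tau) = exp(-0.00386*95.2) = 0.6924827
k_eff = k_inf * P_TNL * P_FNL = 1.102425 * 0.9168340 * 0.6924827
k_eff = 0.69992

0.69992


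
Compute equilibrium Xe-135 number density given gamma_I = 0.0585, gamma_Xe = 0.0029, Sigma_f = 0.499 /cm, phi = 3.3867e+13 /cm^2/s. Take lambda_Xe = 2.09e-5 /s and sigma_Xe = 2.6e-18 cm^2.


Xe_eq = (gamma_I + gamma_Xe) * Sigma_f * phi / (lambda_Xe + sigma_Xe * phi)
Numerator = (0.0585 + 0.0029) * 0.499 * 3.3867e+13 = 1.037637e+12
Denominator = 2.09e-5 + 2.6e-18 * 3.3867e+13 = 1.089542e-04
Xe_eq = 1.037637e+12 / 1.089542e-04 = 9.5236e+15 /cm^3

9.5236e+15


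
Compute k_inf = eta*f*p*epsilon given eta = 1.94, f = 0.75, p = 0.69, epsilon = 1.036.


k_inf = eta * f * p * epsilon
k_inf = 1.94 * 0.75 * 0.69 * 1.036
k_inf = 1.0401

1.0401


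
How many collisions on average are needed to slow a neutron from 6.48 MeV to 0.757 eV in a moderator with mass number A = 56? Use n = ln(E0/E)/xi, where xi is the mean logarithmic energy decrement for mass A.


xi = 1 + (A-1)^2/(2A)*ln((A-1)/(A+1)) = 0.03529286 (for A = 56)
n = ln(E0/E) / xi
n = ln(6.48e6 / 0.757) / 0.03529286
n = ln(8.560106e+06) / 0.03529286 = 452.29

452.29


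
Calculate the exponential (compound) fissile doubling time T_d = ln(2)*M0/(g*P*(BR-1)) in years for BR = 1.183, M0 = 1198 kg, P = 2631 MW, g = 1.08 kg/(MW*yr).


Breeding gain G = BR - 1 = 1.183 - 1 = 0.183
Fissile production rate = g * P * G = 1.08 * 2631 * 0.183 = 519.99084 kg/yr
T_d = ln(2) * M0 / (g * P * G)
T_d = ln(2) * 1198 / 519.99084 = 1.5969 yr

1.5969


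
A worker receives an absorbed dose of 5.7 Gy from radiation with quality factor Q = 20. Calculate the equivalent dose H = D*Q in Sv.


H = D * Q
H = 5.7 * 20
H = 114.00 Sv

114.00


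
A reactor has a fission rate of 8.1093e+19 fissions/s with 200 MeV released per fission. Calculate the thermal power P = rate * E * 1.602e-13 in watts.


P = fission_rate * E_MeV * 1.602e-13
P = 8.1093e+19 * 200 * 1.602e-13
P = 2.5982e+09 W

2.5982e+09


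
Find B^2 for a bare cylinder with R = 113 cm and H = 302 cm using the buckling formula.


B^2 = (2.405/R)^2 + (pi/H)^2
B^2 = (2.405/113)^2 + (pi/302)^2
B^2 = 5.6119e-04 /cm^2

5.6119e-04


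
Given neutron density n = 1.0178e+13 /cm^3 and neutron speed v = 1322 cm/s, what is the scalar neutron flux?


phi = n * v
phi = 1.0178e+13 * 1322
phi = 1.3455e+16 /cm^2/s

1.3455e+16


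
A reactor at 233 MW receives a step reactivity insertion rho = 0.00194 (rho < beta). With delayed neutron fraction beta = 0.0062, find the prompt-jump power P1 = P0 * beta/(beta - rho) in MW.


P1/P0 = beta / (beta - rho)
P1/P0 = 0.0062 / (0.0062 - 0.00194) = 1.455399
P1 = 233 * 1.455399 = 339.11 MW

339.11


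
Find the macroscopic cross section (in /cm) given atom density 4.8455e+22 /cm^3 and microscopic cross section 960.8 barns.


Sigma = N * sigma_barns * 1e-24
Sigma = 4.8455e+22 * 960.8 * 1e-24
Sigma = 46.556 /cm

46.556


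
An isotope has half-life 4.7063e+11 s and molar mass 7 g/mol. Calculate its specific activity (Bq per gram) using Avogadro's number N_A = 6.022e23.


lambda = ln(2) / t_half = ln(2) / 4.7063e+11 = 1.472807e-12 /s
SA = lambda * N_A / M
SA = 1.472807e-12 * 6.022e23 / 7
SA = 1.2670e+11 Bq/g

1.2670e+11


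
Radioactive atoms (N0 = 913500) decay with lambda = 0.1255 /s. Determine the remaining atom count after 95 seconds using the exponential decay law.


N = N0 * exp(-lambda * t)
N = 913500 * exp(-0.1255 * 95)
N = 6.0650

6.0650


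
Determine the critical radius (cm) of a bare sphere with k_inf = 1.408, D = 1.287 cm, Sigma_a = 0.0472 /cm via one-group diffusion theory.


L^2 = D / Sigma_a = 1.287 / 0.0472 = 27.26695 cm^2
B_m^2 = (k_inf - 1) / L^2 = (1.408 - 1) / 27.26695 = 0.01496317 /cm^2
For a bare sphere: B_g = pi/R, so R_c = pi / sqrt(B_m^2)
R_c = pi / sqrt(0.01496317) = 25.683 cm

25.683


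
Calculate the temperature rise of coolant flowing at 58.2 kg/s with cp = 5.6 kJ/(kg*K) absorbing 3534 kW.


dT = Q / (m_dot * cp)
dT = 3534 / (58.2 * 5.6)
dT = 10.843 C

10.843


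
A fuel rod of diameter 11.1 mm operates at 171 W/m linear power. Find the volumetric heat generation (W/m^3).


r = D / 2 / 1000 = 11.1 / 2 / 1000 = 0.00555 m
q''' = q' / (pi * r^2)
q''' = 171 / (pi * 0.00555^2)
q''' = 1.7671e+06 W/m^3

1.7671e+06


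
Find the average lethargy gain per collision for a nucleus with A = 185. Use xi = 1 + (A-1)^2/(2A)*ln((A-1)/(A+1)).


xi = 1 + (A-1)^2/(2A) * ln((A-1)/(A+1))
xi = 1 + (185-1)^2/(2*185) * ln((185-1)/(185 +1))
xi = 0.010772

0.010772


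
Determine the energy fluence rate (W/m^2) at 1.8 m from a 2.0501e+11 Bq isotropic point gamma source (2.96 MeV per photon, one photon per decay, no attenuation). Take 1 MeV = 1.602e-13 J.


psi = A * E * 1.602e-13 / (4*pi*r^2)
psi = 2.0501e+11 * 2.96 * 1.602e-13 / (4*pi*1.8^2)
psi = 0.0023877 W/m^2

0.0023877


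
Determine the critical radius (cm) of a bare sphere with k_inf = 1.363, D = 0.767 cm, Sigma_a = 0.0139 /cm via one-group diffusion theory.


L^2 = D / Sigma_a = 0.767 / 0.0139 = 55.17986 cm^2
B_m^2 = (k_inf - 1) / L^2 = (1.363 - 1) / 55.17986 = 0.006578487 /cm^2
For a bare sphere: B_g = pi/R, so R_c = pi / sqrt(B_m^2)
R_c = pi / sqrt(0.006578487) = 38.734 cm

38.734


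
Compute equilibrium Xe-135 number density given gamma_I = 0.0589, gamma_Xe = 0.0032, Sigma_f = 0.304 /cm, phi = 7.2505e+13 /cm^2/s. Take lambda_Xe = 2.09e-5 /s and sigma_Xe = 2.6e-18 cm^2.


Xe_eq = (gamma_I + gamma_Xe) * Sigma_f * phi / (lambda_Xe + sigma_Xe * phi)
Numerator = (0.0589 + 0.0032) * 0.304 * 7.2505e+13 = 1.368778e+12
Denominator = 2.09e-5 + 2.6e-18 * 7.2505e+13 = 2.094130e-04
Xe_eq = 1.368778e+12 / 2.094130e-04 = 6.5363e+15 /cm^3

6.5363e+15


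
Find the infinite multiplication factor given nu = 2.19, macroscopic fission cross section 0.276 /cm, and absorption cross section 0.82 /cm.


k_inf = nu * Sigma_f / Sigma_a
k_inf = 2.19 * 0.276 / 0.82
k_inf = 0.73712

0.73712


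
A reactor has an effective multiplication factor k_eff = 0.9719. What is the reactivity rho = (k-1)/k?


rho = (k_eff - 1) / k_eff
rho = (0.9719 - 1) / 0.9719
rho = -0.028912

-0.028912


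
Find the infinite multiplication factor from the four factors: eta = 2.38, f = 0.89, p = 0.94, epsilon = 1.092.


k_inf = eta * f * p * epsilon
k_inf = 2.38 * 0.89 * 0.94 * 1.092
k_inf = 2.1743

2.1743


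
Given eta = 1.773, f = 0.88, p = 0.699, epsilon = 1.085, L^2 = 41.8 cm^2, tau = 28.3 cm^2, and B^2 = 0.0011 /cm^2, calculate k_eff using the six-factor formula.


k_inf = eta*f*p*eps = 1.773*0.88*0.699*1.085 = 1.183309
P_TNL = 1/(1 + L^2*B^2) = 1/(1 + 41.8*0.0011) = 0.9560412
P_FNL = exp(-B^2*tau) = exp(-0.0011*28.3) = 0.9693495
k_eff = k_inf * P_TNL * P_FNL = 1.183309 * 0.9560412 * 0.9693495
k_eff = 1.0966

1.0966


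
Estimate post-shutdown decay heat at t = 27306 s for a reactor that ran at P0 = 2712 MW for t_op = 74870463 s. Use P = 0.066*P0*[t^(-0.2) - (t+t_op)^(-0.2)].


P/P0 = 0.066 * [t^(-0.2) - (t + t_op)^(-0.2)]
P/P0 = 0.066 * [27306^(-0.2) - (27306 + 74870463)^(-0.2)]
P/P0 = 0.066 * [0.1296428 - 0.02661376] = 0.006799917
P = 2712 * 0.006799917 = 18.441 MW

18.441


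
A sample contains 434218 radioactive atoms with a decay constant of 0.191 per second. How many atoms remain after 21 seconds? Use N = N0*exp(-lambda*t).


N = N0 * exp(-lambda * t)
N = 434218 * exp(-0.191 * 21)
N = 7866.0

7866.0


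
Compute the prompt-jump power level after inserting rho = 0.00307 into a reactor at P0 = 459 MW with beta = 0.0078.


P1/P0 = beta / (beta - rho)
P1/P0 = 0.0078 / (0.0078 - 0.00307) = 1.649049
P1 = 459 * 1.649049 = 756.91 MW

756.91


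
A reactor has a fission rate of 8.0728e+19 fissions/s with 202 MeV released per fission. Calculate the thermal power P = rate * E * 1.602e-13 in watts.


P = fission_rate * E_MeV * 1.602e-13
P = 8.0728e+19 * 202 * 1.602e-13
P = 2.6124e+09 W

2.6124e+09


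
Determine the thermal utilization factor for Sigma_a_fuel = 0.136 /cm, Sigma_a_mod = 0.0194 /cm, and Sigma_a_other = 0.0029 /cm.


f = Sigma_a_fuel / (Sigma_a_fuel + Sigma_a_mod + Sigma_a_other)
f = 0.136 / (0.136 + 0.0194 + 0.0029)
f = 0.85913

0.85913


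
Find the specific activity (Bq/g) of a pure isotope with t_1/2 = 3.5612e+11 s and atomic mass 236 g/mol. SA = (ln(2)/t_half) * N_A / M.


lambda = ln(2) / t_half = ln(2) / 3.5612e+11 = 1.946387e-12 /s
SA = lambda * N_A / M
SA = 1.946387e-12 * 6.022e23 / 236
SA = 4.9666e+09 Bq/g

4.9666e+09


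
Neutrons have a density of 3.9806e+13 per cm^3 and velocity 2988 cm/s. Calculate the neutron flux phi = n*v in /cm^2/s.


phi = n * v
phi = 3.9806e+13 * 2988
phi = 1.1894e+17 /cm^2/s

1.1894e+17


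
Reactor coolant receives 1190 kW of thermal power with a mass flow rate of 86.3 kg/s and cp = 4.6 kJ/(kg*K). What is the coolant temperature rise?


dT = Q / (m_dot * cp)
dT = 1190 / (86.3 * 4.6)
dT = 2.9976 C

2.9976


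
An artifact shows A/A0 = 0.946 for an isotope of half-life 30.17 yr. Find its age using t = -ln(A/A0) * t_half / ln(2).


lambda = ln(2) / t_half = ln(2) / 30.17 = 0.02297472 /yr
t = -ln(A/A0) / lambda
t = -ln(0.946) / 0.02297472
t = 2.4163 yr

2.4163


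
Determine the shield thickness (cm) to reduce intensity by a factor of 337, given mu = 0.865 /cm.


x = ln(factor) / mu
x = ln(337) / 0.865
x = 6.7284 cm

6.7284


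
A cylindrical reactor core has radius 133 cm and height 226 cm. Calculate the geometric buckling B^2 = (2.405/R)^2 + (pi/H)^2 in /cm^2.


B^2 = (2.405/R)^2 + (pi/H)^2
B^2 = (2.405/133)^2 + (pi/226)^2
B^2 = 5.2022e-04 /cm^2

5.2022e-04


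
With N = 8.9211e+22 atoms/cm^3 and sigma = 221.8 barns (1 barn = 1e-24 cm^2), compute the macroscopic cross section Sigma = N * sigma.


Sigma = N * sigma_barns * 1e-24
Sigma = 8.9211e+22 * 221.8 * 1e-24
Sigma = 19.787 /cm

19.787


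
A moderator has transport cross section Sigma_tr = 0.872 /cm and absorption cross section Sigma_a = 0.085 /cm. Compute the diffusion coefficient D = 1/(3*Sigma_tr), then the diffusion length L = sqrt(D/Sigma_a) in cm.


D = 1 / (3 * Sigma_tr) = 1 / (3 * 0.872) = 0.3822630 cm
L = sqrt(D / Sigma_a)
L = sqrt(0.3822630 / 0.085)
L = 2.1207 cm

2.1207


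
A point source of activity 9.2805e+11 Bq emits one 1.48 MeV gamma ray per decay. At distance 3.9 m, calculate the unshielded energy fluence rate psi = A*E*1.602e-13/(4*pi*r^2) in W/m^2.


psi = A * E * 1.602e-13 / (4*pi*r^2)
psi = 9.2805e+11 * 1.48 * 1.602e-13 / (4*pi*3.9^2)
psi = 0.0011512 W/m^2

0.0011512


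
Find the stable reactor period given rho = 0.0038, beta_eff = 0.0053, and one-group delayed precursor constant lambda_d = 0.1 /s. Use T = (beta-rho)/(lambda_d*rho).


T = (beta - rho) / (lambda_d * rho)
T = (0.0053 - 0.0038) / (0.1 * 0.0038)
T = 3.9474 s

3.9474


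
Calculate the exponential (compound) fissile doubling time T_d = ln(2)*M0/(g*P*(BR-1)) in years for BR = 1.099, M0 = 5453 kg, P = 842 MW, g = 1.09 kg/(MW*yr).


Breeding gain G = BR - 1 = 1.099 - 1 = 0.099
Fissile production rate = g * P * G = 1.09 * 842 * 0.099 = 90.86022 kg/yr
T_d = ln(2) * M0 / (g * P * G)
T_d = ln(2) * 5453 / 90.86022 = 41.599 yr

41.599


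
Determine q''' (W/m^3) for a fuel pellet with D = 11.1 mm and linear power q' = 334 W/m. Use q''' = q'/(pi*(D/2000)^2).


r = D / 2 / 1000 = 11.1 / 2 / 1000 = 0.00555 m
q''' = q' / (pi * r^2)
q''' = 334 / (pi * 0.00555^2)
q''' = 3.4515e+06 W/m^3

3.4515e+06


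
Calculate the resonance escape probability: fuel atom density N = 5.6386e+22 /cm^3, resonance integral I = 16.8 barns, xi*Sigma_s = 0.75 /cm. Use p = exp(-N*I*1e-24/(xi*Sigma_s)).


p = exp(-N * I * 1e-24 / (xi*Sigma_s))
p = exp(-5.6386e+22 * 16.8 * 1e-24 / 0.75)
p = 0.28279

0.28279


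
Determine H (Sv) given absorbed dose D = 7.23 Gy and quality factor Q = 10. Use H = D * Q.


H = D * Q
H = 7.23 * 10
H = 72.300 Sv

72.300


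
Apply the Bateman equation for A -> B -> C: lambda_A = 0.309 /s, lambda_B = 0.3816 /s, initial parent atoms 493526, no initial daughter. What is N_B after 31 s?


N_B(t) = lambda_A * N_A0 / (lambda_B - lambda_A) * [exp(-lambda_A*t) - exp(-lambda_B*t)]
exp(-0.309*31) = 6.916608e-05; exp(-0.3816*31) = 7.285678e-06
N_B = 0.309 * 493526 / (0.3816 - 0.309) * (6.916608e-05 - 7.285678e-06)
N_B = 129.98

129.98


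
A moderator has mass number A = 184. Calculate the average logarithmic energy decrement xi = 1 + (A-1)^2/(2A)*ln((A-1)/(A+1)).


xi = 1 + (A-1)^2/(2A) * ln((A-1)/(A+1))
xi = 1 + (184-1)^2/(2*184) * ln((184-1)/(184 +1))
xi = 0.010830

0.010830


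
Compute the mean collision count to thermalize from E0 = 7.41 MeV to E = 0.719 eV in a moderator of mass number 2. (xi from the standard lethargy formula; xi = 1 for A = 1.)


xi = 1 + (A-1)^2/(2A)*ln((A-1)/(A+1)) = 0.7253469 (for A = 2)
n = ln(E0/E) / xi
n = ln(7.41e6 / 0.719) / 0.7253469
n = ln(1.030598e+07) / 0.7253469 = 22.263

22.263


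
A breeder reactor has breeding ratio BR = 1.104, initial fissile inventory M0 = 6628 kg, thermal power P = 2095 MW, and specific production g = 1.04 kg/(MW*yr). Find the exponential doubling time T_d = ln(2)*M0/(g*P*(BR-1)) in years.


Breeding gain G = BR - 1 = 1.104 - 1 = 0.104
Fissile production rate = g * P * G = 1.04 * 2095 * 0.104 = 226.5952 kg/yr
T_d = ln(2) * M0 / (g * P * G)
T_d = ln(2) * 6628 / 226.5952 = 20.275 yr

20.275


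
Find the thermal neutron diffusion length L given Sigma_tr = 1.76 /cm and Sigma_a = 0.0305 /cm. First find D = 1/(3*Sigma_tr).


D = 1 / (3 * Sigma_tr) = 1 / (3 * 1.76) = 0.1893939 cm
L = sqrt(D / Sigma_a)
L = sqrt(0.1893939 / 0.0305)
L = 2.4919 cm

2.4919


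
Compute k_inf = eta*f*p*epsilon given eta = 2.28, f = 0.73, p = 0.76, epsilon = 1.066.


k_inf = eta * f * p * epsilon
k_inf = 2.28 * 0.73 * 0.76 * 1.066
k_inf = 1.3484

1.3484


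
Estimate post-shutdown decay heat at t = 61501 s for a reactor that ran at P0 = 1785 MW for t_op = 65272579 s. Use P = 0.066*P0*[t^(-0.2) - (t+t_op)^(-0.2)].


P/P0 = 0.066 * [t^(-0.2) - (t + t_op)^(-0.2)]
P/P0 = 0.066 * [61501^(-0.2) - (61501 + 65272579)^(-0.2)]
P/P0 = 0.066 * [0.1102107 - 0.02735093] = 0.005468745
P = 1785 * 0.005468745 = 9.7617 MW

9.7617


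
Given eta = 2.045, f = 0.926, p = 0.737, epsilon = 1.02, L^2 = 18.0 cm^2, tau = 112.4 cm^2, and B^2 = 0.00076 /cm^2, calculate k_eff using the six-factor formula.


k_inf = eta*f*p*eps = 2.045*0.926*0.737*1.02 = 1.423547
P_TNL = 1/(1 + L^2*B^2) = 1/(1 + 18.0*0.00076) = 0.9865046
P_FNL = exp(-B^2*tau) = exp(-0.00076*112.4) = 0.9181229
k_eff = k_inf * P_TNL * P_FNL = 1.423547 * 0.9865046 * 0.9181229
k_eff = 1.2894

1.2894


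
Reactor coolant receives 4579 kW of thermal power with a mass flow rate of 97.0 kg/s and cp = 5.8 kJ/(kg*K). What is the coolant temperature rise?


dT = Q / (m_dot * cp)
dT = 4579 / (97.0 * 5.8)
dT = 8.1390 C

8.1390


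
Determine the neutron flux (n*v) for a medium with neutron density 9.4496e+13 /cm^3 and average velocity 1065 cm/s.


phi = n * v
phi = 9.4496e+13 * 1065
phi = 1.0064e+17 /cm^2/s

1.0064e+17


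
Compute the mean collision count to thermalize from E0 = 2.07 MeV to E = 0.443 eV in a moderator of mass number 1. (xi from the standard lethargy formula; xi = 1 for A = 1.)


xi = 1 + (A-1)^2/(2A)*ln((A-1)/(A+1)) = 1 (for A = 1)
n = ln(E0/E) / xi
n = ln(2.07e6 / 0.443) / 1
n = ln(4.672686e+06) / 1 = 15.357

15.357


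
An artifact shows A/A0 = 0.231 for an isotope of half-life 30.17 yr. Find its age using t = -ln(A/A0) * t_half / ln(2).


lambda = ln(2) / t_half = ln(2) / 30.17 = 0.02297472 /yr
t = -ln(A/A0) / lambda
t = -ln(0.231) / 0.02297472
t = 63.780 yr

63.780


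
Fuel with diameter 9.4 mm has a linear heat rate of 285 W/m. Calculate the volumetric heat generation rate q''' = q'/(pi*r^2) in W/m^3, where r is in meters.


r = D / 2 / 1000 = 9.4 / 2 / 1000 = 0.0047 m
q''' = q' / (pi * r^2)
q''' = 285 / (pi * 0.0047^2)
q''' = 4.1068e+06 W/m^3

4.1068e+06


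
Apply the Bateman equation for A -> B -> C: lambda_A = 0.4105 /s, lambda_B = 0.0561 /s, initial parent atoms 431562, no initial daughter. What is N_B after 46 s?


N_B(t) = lambda_A * N_A0 / (lambda_B - lambda_A) * [exp(-lambda_A*t) - exp(-lambda_B*t)]
exp(-0.4105*46) = 6.298212e-09; exp(-0.0561*46) = 0.07572855
N_B = 0.4105 * 431562 / (0.0561 - 0.4105) * (6.298212e-09 - 0.07572855)
N_B = 37855

37855


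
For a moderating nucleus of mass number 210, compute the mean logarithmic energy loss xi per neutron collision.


xi = 1 + (A-1)^2/(2A) * ln((A-1)/(A+1))
xi = 1 + (210-1)^2/(2*210) * ln((210-1)/(210 +1))
xi = 0.0094936

0.0094936


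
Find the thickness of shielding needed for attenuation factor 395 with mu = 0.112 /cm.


x = ln(factor) / mu
x = ln(395) / 0.112
x = 53.383 cm

53.383


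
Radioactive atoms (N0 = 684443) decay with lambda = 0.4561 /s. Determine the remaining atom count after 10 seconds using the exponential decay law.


N = N0 * exp(-lambda * t)
N = 684443 * exp(-0.4561 * 10)
N = 7153.5

7153.5


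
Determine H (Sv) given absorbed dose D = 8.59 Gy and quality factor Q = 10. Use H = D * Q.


H = D * Q
H = 8.59 * 10
H = 85.900 Sv

85.900


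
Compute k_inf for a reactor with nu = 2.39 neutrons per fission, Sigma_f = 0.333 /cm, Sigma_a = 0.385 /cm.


k_inf = nu * Sigma_f / Sigma_a
k_inf = 2.39 * 0.333 / 0.385
k_inf = 2.0672

2.0672


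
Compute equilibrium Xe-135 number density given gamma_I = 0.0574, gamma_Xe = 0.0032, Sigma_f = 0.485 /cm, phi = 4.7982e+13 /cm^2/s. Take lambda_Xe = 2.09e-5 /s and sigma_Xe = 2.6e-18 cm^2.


Xe_eq = (gamma_I + gamma_Xe) * Sigma_f * phi / (lambda_Xe + sigma_Xe * phi)
Numerator = (0.0574 + 0.0032) * 0.485 * 4.7982e+13 = 1.410239e+12
Denominator = 2.09e-5 + 2.6e-18 * 4.7982e+13 = 1.456532e-04
Xe_eq = 1.410239e+12 / 1.456532e-04 = 9.6822e+15 /cm^3

9.6822e+15


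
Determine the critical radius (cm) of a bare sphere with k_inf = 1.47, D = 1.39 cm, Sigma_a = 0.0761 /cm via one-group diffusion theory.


L^2 = D / Sigma_a = 1.39 / 0.0761 = 18.26544 cm^2
B_m^2 = (k_inf - 1) / L^2 = (1.47 - 1) / 18.26544 = 0.02573165 /cm^2
For a bare sphere: B_g = pi/R, so R_c = pi / sqrt(B_m^2)
R_c = pi / sqrt(0.02573165) = 19.585 cm

19.585


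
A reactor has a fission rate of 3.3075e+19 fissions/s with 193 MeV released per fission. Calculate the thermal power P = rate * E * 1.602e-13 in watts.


P = fission_rate * E_MeV * 1.602e-13
P = 3.3075e+19 * 193 * 1.602e-13
P = 1.0226e+09 W

1.0226e+09


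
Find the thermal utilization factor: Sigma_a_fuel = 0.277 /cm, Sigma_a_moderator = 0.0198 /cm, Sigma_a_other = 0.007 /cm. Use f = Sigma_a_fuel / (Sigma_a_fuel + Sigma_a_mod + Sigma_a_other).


f = Sigma_a_fuel / (Sigma_a_fuel + Sigma_a_mod + Sigma_a_other)
f = 0.277 / (0.277 + 0.0198 + 0.007)
f = 0.91178

0.91178


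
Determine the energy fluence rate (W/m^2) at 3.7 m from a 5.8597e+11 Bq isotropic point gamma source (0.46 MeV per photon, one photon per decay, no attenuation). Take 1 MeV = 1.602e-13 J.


psi = A * E * 1.602e-13 / (4*pi*r^2)
psi = 5.8597e+11 * 0.46 * 1.602e-13 / (4*pi*3.7^2)
psi = 2.5101e-04 W/m^2

2.5101e-04


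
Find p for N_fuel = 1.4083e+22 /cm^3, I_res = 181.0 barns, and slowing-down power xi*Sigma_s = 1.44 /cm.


p = exp(-N * I * 1e-24 / (xi*Sigma_s))
p = exp(-1.4083e+22 * 181.0 * 1e-24 / 1.44)
p = 0.17031

0.17031


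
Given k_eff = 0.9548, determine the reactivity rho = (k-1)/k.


rho = (k_eff - 1) / k_eff
rho = (0.9548 - 1) / 0.9548
rho = -0.047340

-0.047340


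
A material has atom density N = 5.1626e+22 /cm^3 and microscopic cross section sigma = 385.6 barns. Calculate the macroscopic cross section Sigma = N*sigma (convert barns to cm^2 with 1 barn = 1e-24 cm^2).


Sigma = N * sigma_barns * 1e-24
Sigma = 5.1626e+22 * 385.6 * 1e-24
Sigma = 19.907 /cm

19.907


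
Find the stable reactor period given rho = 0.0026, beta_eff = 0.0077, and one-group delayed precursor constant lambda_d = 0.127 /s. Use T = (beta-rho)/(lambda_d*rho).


T = (beta - rho) / (lambda_d * rho)
T = (0.0077 - 0.0026) / (0.127 * 0.0026)
T = 15.445 s

15.445


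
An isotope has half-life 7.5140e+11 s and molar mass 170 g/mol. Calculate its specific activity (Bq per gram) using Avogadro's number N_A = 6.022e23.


lambda = ln(2) / t_half = ln(2) / 7.5140e+11 = 9.224743e-13 /s
SA = lambda * N_A / M
SA = 9.224743e-13 * 6.022e23 / 170
SA = 3.2677e+09 Bq/g

3.2677e+09


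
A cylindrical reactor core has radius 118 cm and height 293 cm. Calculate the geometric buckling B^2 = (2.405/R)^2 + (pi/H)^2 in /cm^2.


B^2 = (2.405/R)^2 + (pi/H)^2
B^2 = (2.405/118)^2 + (pi/293)^2
B^2 = 5.3036e-04 /cm^2

5.3036e-04


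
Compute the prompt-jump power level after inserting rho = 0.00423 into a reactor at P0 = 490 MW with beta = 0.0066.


P1/P0 = beta / (beta - rho)
P1/P0 = 0.0066 / (0.0066 - 0.00423) = 2.784810
P1 = 490 * 2.784810 = 1364.6 MW

1364.6


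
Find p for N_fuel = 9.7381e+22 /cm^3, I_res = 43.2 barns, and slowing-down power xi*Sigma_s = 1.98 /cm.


p = exp(-N * I * 1e-24 / (xi*Sigma_s))
p = exp(-9.7381e+22 * 43.2 * 1e-24 / 1.98)
p = 0.11947

0.11947


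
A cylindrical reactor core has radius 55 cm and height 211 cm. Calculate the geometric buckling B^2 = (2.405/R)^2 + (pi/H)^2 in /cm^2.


B^2 = (2.405/R)^2 + (pi/H)^2
B^2 = (2.405/55)^2 + (pi/211)^2
B^2 = 0.0021338 /cm^2

0.0021338


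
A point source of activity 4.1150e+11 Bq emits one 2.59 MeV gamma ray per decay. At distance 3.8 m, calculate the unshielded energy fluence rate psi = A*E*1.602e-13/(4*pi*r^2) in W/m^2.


psi = A * E * 1.602e-13 / (4*pi*r^2)
psi = 4.1150e+11 * 2.59 * 1.602e-13 / (4*pi*3.8^2)
psi = 9.4093e-04 W/m^2

9.4093e-04


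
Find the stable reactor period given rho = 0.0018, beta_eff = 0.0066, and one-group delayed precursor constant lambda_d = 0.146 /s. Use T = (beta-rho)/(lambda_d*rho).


T = (beta - rho) / (lambda_d * rho)
T = (0.0066 - 0.0018) / (0.146 * 0.0018)
T = 18.265 s

18.265


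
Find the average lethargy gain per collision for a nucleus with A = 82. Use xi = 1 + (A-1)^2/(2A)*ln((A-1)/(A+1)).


xi = 1 + (A-1)^2/(2A) * ln((A-1)/(A+1))
xi = 1 + (82-1)^2/(2*82) * ln((82-1)/(82 +1))
xi = 0.024193

0.024193


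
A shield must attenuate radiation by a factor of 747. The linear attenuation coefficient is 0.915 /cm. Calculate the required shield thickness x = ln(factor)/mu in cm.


x = ln(factor) / mu
x = ln(747) / 0.915
x = 7.2307 cm

7.2307


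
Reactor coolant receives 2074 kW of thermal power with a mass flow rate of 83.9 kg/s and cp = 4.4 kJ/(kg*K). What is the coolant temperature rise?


dT = Q / (m_dot * cp)
dT = 2074 / (83.9 * 4.4)
dT = 5.6182 C

5.6182


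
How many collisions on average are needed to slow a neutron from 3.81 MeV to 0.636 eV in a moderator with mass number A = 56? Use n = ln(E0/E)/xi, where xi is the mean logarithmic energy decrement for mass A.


xi = 1 + (A-1)^2/(2A)*ln((A-1)/(A+1)) = 0.03529286 (for A = 56)
n = ln(E0/E) / xi
n = ln(3.81e6 / 0.636) / 0.03529286
n = ln(5.990566e+06) / 0.03529286 = 442.18

442.18


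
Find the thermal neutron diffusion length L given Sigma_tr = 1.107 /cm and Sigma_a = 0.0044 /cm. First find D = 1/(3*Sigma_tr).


D = 1 / (3 * Sigma_tr) = 1 / (3 * 1.107) = 0.3011141 cm
L = sqrt(D / Sigma_a)
L = sqrt(0.3011141 / 0.0044)
L = 8.2725 cm

8.2725


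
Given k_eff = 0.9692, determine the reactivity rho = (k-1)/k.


rho = (k_eff - 1) / k_eff
rho = (0.9692 - 1) / 0.9692
rho = -0.031779

-0.031779


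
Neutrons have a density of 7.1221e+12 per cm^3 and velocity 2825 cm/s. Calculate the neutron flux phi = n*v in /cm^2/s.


phi = n * v
phi = 7.1221e+12 * 2825
phi = 2.0120e+16 /cm^2/s

2.0120e+16


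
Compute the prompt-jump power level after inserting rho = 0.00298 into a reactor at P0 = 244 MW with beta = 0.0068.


P1/P0 = beta / (beta - rho)
P1/P0 = 0.0068 / (0.0068 - 0.00298) = 1.780105
P1 = 244 * 1.780105 = 434.35 MW

434.35


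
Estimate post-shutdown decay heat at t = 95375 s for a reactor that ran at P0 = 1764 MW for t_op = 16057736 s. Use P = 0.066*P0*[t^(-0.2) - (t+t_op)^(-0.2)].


P/P0 = 0.066 * [t^(-0.2) - (t + t_op)^(-0.2)]
P/P0 = 0.066 * [95375^(-0.2) - (95375 + 16057736)^(-0.2)]
P/P0 = 0.066 * [0.1009516 - 0.03617002] = 0.004275584
P = 1764 * 0.004275584 = 7.5421 MW

7.5421


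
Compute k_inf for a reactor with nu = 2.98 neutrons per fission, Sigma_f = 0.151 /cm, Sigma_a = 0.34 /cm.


k_inf = nu * Sigma_f / Sigma_a
k_inf = 2.98 * 0.151 / 0.34
k_inf = 1.3235

1.3235


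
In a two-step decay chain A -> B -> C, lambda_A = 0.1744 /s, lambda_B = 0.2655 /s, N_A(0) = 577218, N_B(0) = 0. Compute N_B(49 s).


N_B(t) = lambda_A * N_A0 / (lambda_B - lambda_A) * [exp(-lambda_A*t) - exp(-lambda_B*t)]
exp(-0.1744*49) = 1.943986e-04; exp(-0.2655*49) = 2.238958e-06
N_B = 0.1744 * 577218 / (0.2655 - 0.1744) * (1.943986e-04 - 2.238958e-06)
N_B = 212.34

212.34


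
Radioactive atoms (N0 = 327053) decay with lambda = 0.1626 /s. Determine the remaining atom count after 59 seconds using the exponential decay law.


N = N0 * exp(-lambda * t)
N = 327053 * exp(-0.1626 * 59)
N = 22.298

22.298


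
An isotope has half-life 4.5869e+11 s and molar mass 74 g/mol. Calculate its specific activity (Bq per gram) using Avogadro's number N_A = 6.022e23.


lambda = ln(2) / t_half = ln(2) / 4.5869e+11 = 1.511145e-12 /s
SA = lambda * N_A / M
SA = 1.511145e-12 * 6.022e23 / 74
SA = 1.2297e+10 Bq/g

1.2297e+10


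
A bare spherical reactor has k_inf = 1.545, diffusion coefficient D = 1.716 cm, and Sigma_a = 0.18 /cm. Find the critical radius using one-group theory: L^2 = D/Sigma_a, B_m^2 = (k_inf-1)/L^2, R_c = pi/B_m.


L^2 = D / Sigma_a = 1.716 / 0.18 = 9.533333 cm^2
B_m^2 = (k_inf - 1) / L^2 = (1.545 - 1) / 9.533333 = 0.05716783 /cm^2
For a bare sphere: B_g = pi/R, so R_c = pi / sqrt(B_m^2)
R_c = pi / sqrt(0.05716783) = 13.139 cm

13.139


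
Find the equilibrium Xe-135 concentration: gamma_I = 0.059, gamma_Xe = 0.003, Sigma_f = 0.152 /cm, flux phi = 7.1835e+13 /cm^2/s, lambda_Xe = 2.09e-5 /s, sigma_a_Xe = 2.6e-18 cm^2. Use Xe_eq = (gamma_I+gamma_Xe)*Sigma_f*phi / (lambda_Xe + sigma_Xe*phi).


Xe_eq = (gamma_I + gamma_Xe) * Sigma_f * phi / (lambda_Xe + sigma_Xe * phi)
Numerator = (0.059 + 0.003) * 0.152 * 7.1835e+13 = 6.769730e+11
Denominator = 2.09e-5 + 2.6e-18 * 7.1835e+13 = 2.076710e-04
Xe_eq = 6.769730e+11 / 2.076710e-04 = 3.2598e+15 /cm^3

3.2598e+15


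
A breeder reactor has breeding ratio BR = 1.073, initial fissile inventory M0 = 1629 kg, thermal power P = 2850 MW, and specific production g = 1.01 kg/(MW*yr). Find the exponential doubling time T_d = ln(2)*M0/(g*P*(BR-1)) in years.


Breeding gain G = BR - 1 = 1.073 - 1 = 0.073
Fissile production rate = g * P * G = 1.01 * 2850 * 0.073 = 210.1305 kg/yr
T_d = ln(2) * M0 / (g * P * G)
T_d = ln(2) * 1629 / 210.1305 = 5.3735 yr

5.3735


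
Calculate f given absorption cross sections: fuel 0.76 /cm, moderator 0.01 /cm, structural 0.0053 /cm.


f = Sigma_a_fuel / (Sigma_a_fuel + Sigma_a_mod + Sigma_a_other)
f = 0.76 / (0.76 + 0.01 + 0.0053)
f = 0.98027

0.98027


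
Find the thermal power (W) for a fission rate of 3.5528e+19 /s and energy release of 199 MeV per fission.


P = fission_rate * E_MeV * 1.602e-13
P = 3.5528e+19 * 199 * 1.602e-13
P = 1.1326e+09 W

1.1326e+09


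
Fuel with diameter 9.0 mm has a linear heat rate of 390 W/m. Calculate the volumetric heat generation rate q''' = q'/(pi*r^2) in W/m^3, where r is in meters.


r = D / 2 / 1000 = 9.0 / 2 / 1000 = 0.0045 m
q''' = q' / (pi * r^2)
q''' = 390 / (pi * 0.0045^2)
q''' = 6.1304e+06 W/m^3

6.1304e+06


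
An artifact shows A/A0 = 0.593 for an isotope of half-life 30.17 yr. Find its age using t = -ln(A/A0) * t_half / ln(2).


lambda = ln(2) / t_half = ln(2) / 30.17 = 0.02297472 /yr
t = -ln(A/A0) / lambda
t = -ln(0.593) / 0.02297472
t = 22.745 yr

22.745


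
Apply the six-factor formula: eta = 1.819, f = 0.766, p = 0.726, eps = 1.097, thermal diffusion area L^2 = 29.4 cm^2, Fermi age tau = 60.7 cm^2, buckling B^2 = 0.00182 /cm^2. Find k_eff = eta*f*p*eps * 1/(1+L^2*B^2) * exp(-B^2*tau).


k_inf = eta*f*p*eps = 1.819*0.766*0.726*1.097 = 1.109698
P_TNL = 1/(1 + L^2*B^2) = 1/(1 + 29.4*0.00182) = 0.9492097
P_FNL = exp(-B^2*tau) = exp(-0.00182*60.7) = 0.8954096
k_eff = k_inf * P_TNL * P_FNL = 1.109698 * 0.9492097 * 0.8954096
k_eff = 0.94317

0.94317


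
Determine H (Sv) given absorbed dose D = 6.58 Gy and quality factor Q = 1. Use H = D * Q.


H = D * Q
H = 6.58 * 1
H = 6.5800 Sv

6.5800


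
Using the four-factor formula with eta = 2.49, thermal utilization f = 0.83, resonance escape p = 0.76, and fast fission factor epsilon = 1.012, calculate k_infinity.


k_inf = eta * f * p * epsilon
k_inf = 2.49 * 0.83 * 0.76 * 1.012
k_inf = 1.5895

1.5895


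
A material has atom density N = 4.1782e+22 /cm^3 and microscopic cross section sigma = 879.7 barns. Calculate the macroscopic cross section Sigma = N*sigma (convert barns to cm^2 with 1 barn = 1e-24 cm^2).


Sigma = N * sigma_barns * 1e-24
Sigma = 4.1782e+22 * 879.7 * 1e-24
Sigma = 36.756 /cm

36.756


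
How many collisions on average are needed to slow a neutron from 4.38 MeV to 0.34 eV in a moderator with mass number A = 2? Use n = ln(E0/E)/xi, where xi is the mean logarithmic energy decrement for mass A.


xi = 1 + (A-1)^2/(2A)*ln((A-1)/(A+1)) = 0.7253469 (for A = 2)
n = ln(E0/E) / xi
n = ln(4.38e6 / 0.34) / 0.7253469
n = ln(1.288235e+07) / 0.7253469 = 22.570

22.570


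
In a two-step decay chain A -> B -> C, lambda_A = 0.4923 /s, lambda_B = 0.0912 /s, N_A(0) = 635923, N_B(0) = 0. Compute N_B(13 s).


N_B(t) = lambda_A * N_A0 / (lambda_B - lambda_A) * [exp(-lambda_A*t) - exp(-lambda_B*t)]
exp(-0.4923*13) = 0.001661723; exp(-0.0912*13) = 0.3055628
N_B = 0.4923 * 635923 / (0.0912 - 0.4923) * (0.001661723 - 0.3055628)
N_B = 237200

237200


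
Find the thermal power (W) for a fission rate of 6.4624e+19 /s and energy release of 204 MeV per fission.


P = fission_rate * E_MeV * 1.602e-13
P = 6.4624e+19 * 204 * 1.602e-13
P = 2.1120e+09 W

2.1120e+09


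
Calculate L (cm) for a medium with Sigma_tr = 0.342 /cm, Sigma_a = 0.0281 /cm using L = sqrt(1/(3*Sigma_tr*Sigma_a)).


D = 1 / (3 * Sigma_tr) = 1 / (3 * 0.342) = 0.9746589 cm
L = sqrt(D / Sigma_a)
L = sqrt(0.9746589 / 0.0281)
L = 5.8894 cm

5.8894


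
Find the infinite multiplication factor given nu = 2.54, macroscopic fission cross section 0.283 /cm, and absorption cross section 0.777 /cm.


k_inf = nu * Sigma_f / Sigma_a
k_inf = 2.54 * 0.283 / 0.777
k_inf = 0.92512

0.92512


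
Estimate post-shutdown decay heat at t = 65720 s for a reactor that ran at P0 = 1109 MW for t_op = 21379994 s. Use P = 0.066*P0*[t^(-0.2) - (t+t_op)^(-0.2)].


P/P0 = 0.066 * [t^(-0.2) - (t + t_op)^(-0.2)]
P/P0 = 0.066 * [65720^(-0.2) - (65720 + 21379994)^(-0.2)]
P/P0 = 0.066 * [0.1087578 - 0.03417684] = 0.004922343
P = 1109 * 0.004922343 = 5.4589 MW

5.4589


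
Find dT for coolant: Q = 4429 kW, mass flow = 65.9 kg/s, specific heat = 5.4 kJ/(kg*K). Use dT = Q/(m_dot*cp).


dT = Q / (m_dot * cp)
dT = 4429 / (65.9 * 5.4)
dT = 12.446 C

12.446


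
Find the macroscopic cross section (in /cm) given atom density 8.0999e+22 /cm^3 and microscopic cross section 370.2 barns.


Sigma = N * sigma_barns * 1e-24
Sigma = 8.0999e+22 * 370.2 * 1e-24
Sigma = 29.986 /cm

29.986


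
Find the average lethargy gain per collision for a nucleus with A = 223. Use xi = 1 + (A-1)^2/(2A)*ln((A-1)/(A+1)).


xi = 1 + (A-1)^2/(2A) * ln((A-1)/(A+1))
xi = 1 + (223-1)^2/(2*223) * ln((223-1)/(223 +1))
xi = 0.0089419

0.0089419


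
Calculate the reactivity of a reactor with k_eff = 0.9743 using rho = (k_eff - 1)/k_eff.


rho = (k_eff - 1) / k_eff
rho = (0.9743 - 1) / 0.9743
rho = -0.026378

-0.026378


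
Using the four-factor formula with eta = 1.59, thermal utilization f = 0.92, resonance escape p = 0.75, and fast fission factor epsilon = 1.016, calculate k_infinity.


k_inf = eta * f * p * epsilon
k_inf = 1.59 * 0.92 * 0.75 * 1.016
k_inf = 1.1147

1.1147


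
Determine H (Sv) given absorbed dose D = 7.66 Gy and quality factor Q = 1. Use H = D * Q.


H = D * Q
H = 7.66 * 1
H = 7.6600 Sv

7.6600


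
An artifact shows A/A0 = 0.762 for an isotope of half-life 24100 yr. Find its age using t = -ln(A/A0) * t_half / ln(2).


lambda = ln(2) / t_half = ln(2) / 24100 = 2.876129e-05 /yr
t = -ln(A/A0) / lambda
t = -ln(0.762) / 2.876129e-05
t = 9450.5 yr

9450.5


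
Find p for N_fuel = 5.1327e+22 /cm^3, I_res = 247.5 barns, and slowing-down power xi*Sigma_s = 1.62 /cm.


p = exp(-N * I * 1e-24 / (xi*Sigma_s))
p = exp(-5.1327e+22 * 247.5 * 1e-24 / 1.62)
p = 3.9303e-04

3.9303e-04


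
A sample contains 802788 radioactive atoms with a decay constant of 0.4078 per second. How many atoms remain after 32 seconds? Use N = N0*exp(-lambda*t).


N = N0 * exp(-lambda * t)
N = 802788 * exp(-0.4078 * 32)
N = 1.7268

1.7268


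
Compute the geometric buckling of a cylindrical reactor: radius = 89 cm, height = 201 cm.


B^2 = (2.405/R)^2 + (pi/H)^2
B^2 = (2.405/89)^2 + (pi/201)^2
B^2 = 9.7451e-04 /cm^2

9.7451e-04


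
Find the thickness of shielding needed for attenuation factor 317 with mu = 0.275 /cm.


x = ln(factor) / mu
x = ln(317) / 0.275
x = 20.941 cm

20.941


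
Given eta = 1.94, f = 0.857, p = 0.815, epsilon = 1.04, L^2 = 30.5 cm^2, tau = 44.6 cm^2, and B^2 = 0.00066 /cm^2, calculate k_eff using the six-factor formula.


k_inf = eta*f*p*eps = 1.94*0.857*0.815*1.04 = 1.409203
P_TNL = 1/(1 + L^2*B^2) = 1/(1 + 30.5*0.00066) = 0.9802672
P_FNL = exp(-B^2*tau) = exp(-0.00066*44.6) = 0.9709930
k_eff = k_inf * P_TNL * P_FNL = 1.409203 * 0.9802672 * 0.9709930
k_eff = 1.3413

1.3413


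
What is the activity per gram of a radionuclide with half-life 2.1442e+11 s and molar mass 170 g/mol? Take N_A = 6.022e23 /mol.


lambda = ln(2) / t_half = ln(2) / 2.1442e+11 = 3.232661e-12 /s
SA = lambda * N_A / M
SA = 3.232661e-12 * 6.022e23 / 170
SA = 1.1451e+10 Bq/g

1.1451e+10


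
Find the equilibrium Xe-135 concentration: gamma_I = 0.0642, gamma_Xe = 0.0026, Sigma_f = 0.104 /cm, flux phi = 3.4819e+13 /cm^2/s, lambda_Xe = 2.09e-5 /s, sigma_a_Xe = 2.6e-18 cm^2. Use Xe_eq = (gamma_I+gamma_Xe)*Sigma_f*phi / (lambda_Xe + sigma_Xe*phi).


Xe_eq = (gamma_I + gamma_Xe) * Sigma_f * phi / (lambda_Xe + sigma_Xe * phi)
Numerator = (0.0642 + 0.0026) * 0.104 * 3.4819e+13 = 2.418946e+11
Denominator = 2.09e-5 + 2.6e-18 * 3.4819e+13 = 1.114294e-04
Xe_eq = 2.418946e+11 / 1.114294e-04 = 2.1708e+15 /cm^3

2.1708e+15


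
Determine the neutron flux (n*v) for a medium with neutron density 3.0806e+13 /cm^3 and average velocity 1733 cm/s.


phi = n * v
phi = 3.0806e+13 * 1733
phi = 5.3387e+16 /cm^2/s

5.3387e+16


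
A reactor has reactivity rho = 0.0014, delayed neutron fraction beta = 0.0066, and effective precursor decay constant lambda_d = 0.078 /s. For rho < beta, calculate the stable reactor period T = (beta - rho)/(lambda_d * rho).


T = (beta - rho) / (lambda_d * rho)
T = (0.0066 - 0.0014) / (0.078 * 0.0014)
T = 47.619 s

47.619


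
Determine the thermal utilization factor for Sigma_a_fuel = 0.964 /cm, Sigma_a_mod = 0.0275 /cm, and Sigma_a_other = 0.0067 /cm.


f = Sigma_a_fuel / (Sigma_a_fuel + Sigma_a_mod + Sigma_a_other)
f = 0.964 / (0.964 + 0.0275 + 0.0067)
f = 0.96574

0.96574


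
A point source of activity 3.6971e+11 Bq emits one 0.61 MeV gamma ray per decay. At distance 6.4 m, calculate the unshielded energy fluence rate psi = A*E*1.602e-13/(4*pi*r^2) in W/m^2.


psi = A * E * 1.602e-13 / (4*pi*r^2)
psi = 3.6971e+11 * 0.61 * 1.602e-13 / (4*pi*6.4^2)
psi = 7.0191e-05 W/m^2

7.0191e-05


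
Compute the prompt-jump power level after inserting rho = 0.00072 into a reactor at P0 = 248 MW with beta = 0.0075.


P1/P0 = beta / (beta - rho)
P1/P0 = 0.0075 / (0.0075 - 0.00072) = 1.106195
P1 = 248 * 1.106195 = 274.34 MW

274.34


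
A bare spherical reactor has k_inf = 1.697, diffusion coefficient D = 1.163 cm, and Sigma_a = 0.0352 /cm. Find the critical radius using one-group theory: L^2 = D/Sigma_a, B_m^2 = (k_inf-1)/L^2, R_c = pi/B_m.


L^2 = D / Sigma_a = 1.163 / 0.0352 = 33.03977 cm^2
B_m^2 = (k_inf - 1) / L^2 = (1.697 - 1) / 33.03977 = 0.02109579 /cm^2
For a bare sphere: B_g = pi/R, so R_c = pi / sqrt(B_m^2)
R_c = pi / sqrt(0.02109579) = 21.630 cm

21.630


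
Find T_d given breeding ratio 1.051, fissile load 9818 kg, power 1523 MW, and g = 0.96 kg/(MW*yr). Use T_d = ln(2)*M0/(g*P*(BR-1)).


Breeding gain G = BR - 1 = 1.051 - 1 = 0.051
Fissile production rate = g * P * G = 0.96 * 1523 * 0.051 = 74.56608 kg/yr
T_d = ln(2) * M0 / (g * P * G)
T_d = ln(2) * 9818 / 74.56608 = 91.266 yr

91.266


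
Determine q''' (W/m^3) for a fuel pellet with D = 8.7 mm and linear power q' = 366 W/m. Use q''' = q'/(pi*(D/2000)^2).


r = D / 2 / 1000 = 8.7 / 2 / 1000 = 0.00435 m
q''' = q' / (pi * r^2)
q''' = 366 / (pi * 0.00435^2)
q''' = 6.1568e+06 W/m^3

6.1568e+06


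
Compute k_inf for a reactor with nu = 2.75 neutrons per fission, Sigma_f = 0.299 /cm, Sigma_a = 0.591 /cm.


k_inf = nu * Sigma_f / Sigma_a
k_inf = 2.75 * 0.299 / 0.591
k_inf = 1.3913

1.3913


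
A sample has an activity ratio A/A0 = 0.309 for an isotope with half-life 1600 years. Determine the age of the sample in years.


lambda = ln(2) / t_half = ln(2) / 1600 = 4.332170e-04 /yr
t = -ln(A/A0) / lambda
t = -ln(0.309) / 4.332170e-04
t = 2710.9 yr

2710.9


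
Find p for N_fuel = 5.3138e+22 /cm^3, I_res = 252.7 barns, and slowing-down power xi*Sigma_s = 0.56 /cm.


p = exp(-N * I * 1e-24 / (xi*Sigma_s))
p = exp(-5.3138e+22 * 252.7 * 1e-24 / 0.56)
p = 3.8571e-11

3.8571e-11


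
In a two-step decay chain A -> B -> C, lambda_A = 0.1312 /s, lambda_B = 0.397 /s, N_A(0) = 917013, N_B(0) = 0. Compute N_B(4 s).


N_B(t) = lambda_A * N_A0 / (lambda_B - lambda_A) * [exp(-lambda_A*t) - exp(-lambda_B*t)]
exp(-0.1312*4) = 0.5916737; exp(-0.397*4) = 0.2043339
N_B = 0.1312 * 917013 / (0.397 - 0.1312) * (0.5916737 - 0.2043339)
N_B = 175326

175326


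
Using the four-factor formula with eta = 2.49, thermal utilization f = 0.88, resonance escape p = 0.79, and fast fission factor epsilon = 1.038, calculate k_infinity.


k_inf = eta * f * p * epsilon
k_inf = 2.49 * 0.88 * 0.79 * 1.038
k_inf = 1.7968

1.7968


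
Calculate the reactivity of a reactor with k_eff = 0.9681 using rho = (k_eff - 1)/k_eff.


rho = (k_eff - 1) / k_eff
rho = (0.9681 - 1) / 0.9681
rho = -0.032951

-0.032951
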